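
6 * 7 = 42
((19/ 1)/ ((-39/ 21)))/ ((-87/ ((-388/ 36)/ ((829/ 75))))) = -322525/2812797 = -0.11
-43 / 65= -0.66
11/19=0.58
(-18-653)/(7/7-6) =671/5 = 134.20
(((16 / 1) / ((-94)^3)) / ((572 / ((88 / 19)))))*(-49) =196/25644281 = 0.00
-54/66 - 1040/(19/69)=-789531/209 = -3777.66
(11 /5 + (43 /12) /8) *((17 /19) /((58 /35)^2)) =5293715/6135936 = 0.86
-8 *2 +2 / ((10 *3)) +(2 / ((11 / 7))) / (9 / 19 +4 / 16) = -25727/1815 = -14.17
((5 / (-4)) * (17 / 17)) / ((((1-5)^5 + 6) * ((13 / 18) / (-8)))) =-0.01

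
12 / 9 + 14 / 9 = 26/9 = 2.89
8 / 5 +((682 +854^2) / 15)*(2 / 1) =292004/3 = 97334.67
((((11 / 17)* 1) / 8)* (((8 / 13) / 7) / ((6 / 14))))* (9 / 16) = 33/3536 = 0.01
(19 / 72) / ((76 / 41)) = 0.14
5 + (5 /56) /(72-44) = 7845/1568 = 5.00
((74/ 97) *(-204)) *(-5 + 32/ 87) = 2027896/2813 = 720.90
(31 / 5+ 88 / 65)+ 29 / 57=29872/3705 = 8.06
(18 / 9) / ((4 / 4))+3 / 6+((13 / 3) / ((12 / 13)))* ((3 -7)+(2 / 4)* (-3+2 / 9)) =-14773/648 = -22.80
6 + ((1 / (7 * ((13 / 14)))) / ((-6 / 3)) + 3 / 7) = 578/91 = 6.35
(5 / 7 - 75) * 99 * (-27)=1389960/7 = 198565.71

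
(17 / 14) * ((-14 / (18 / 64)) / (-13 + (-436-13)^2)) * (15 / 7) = -680/1058337 = 0.00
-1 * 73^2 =-5329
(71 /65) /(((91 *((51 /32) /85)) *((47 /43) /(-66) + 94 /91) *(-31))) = -2149312/105785485 = -0.02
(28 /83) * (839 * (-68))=-1597456/83 = -19246.46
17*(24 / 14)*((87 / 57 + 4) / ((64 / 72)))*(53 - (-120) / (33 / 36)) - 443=13743181/418 = 32878.42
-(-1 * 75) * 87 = 6525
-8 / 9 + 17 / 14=41/126 = 0.33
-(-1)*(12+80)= 92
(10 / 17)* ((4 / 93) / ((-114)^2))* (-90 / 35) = -20/3995187 = 0.00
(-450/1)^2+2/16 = 1620001/8 = 202500.12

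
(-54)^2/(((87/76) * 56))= 9234/203 = 45.49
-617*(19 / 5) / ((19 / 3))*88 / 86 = -81444/215 = -378.81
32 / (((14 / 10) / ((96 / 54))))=2560/63 = 40.63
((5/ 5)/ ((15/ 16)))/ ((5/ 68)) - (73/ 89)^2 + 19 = 19505798/594075 = 32.83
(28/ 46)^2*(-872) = -323.09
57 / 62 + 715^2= 511225.92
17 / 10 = 1.70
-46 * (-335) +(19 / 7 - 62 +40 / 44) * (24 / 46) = 15379.54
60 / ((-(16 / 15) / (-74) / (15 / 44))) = 124875/88 = 1419.03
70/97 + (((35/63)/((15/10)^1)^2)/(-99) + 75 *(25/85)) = 301200755/13223331 = 22.78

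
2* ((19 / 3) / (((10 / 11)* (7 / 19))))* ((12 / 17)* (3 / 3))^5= 329370624/49694995 = 6.63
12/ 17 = 0.71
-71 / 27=-2.63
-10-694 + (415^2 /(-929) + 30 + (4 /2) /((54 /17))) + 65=-19909829/25083 = -793.76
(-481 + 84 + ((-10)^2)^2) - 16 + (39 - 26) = 9600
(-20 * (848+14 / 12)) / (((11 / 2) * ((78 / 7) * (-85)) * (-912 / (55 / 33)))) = -0.01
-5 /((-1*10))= 1/2 = 0.50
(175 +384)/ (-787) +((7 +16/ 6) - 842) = -1966816/2361 = -833.04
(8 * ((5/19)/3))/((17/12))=160/323 = 0.50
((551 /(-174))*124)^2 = 1387684/9 = 154187.11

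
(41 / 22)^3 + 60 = 707801/10648 = 66.47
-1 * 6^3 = -216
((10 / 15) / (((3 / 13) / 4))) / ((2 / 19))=988/9 = 109.78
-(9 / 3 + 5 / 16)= -53/16 = -3.31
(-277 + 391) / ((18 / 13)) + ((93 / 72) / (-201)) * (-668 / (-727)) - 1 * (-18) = 87963277/876762 = 100.33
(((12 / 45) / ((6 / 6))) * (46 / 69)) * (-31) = -5.51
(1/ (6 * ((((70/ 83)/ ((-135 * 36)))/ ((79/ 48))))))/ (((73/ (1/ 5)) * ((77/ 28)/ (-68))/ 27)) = 81260901/28105 = 2891.33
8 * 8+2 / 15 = 962/15 = 64.13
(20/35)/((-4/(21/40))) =-3/40 = -0.08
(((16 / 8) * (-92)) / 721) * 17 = -3128/721 = -4.34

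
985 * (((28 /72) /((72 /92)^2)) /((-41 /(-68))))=62006735/59778 = 1037.28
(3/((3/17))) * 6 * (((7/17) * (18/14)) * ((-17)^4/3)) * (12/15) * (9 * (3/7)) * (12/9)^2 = 288648576/35 = 8247102.17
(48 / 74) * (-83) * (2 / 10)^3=-1992/4625 = -0.43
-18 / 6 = -3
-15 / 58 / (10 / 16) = -12/29 = -0.41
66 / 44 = 3/2 = 1.50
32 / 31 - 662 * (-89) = 1826490/31 = 58919.03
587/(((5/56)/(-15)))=-98616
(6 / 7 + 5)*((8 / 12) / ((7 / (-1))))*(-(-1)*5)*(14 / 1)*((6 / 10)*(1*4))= -656/7 = -93.71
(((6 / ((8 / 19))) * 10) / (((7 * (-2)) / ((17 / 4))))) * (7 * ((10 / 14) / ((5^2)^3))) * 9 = -8721/70000 = -0.12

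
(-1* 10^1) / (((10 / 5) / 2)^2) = -10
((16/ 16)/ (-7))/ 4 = -1/28 = -0.04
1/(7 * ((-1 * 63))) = -1/441 = 0.00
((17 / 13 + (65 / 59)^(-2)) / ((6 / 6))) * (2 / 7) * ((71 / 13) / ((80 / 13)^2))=319713/3640000 = 0.09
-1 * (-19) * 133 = 2527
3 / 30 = 1/10 = 0.10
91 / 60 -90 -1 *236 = -19469/60 = -324.48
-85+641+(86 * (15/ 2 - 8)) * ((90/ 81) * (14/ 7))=4144/9 = 460.44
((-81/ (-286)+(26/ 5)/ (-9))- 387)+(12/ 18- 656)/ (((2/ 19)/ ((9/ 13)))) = -60455171/12870 = -4697.37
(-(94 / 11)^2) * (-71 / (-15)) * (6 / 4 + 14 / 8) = -2038907/1815 = -1123.36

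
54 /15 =18/5 = 3.60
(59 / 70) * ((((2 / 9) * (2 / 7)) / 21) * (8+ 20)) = 472/6615 = 0.07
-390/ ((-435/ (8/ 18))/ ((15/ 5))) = 104/87 = 1.20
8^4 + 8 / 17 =69640/17 = 4096.47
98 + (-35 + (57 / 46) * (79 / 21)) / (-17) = 546221/5474 = 99.78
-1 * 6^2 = -36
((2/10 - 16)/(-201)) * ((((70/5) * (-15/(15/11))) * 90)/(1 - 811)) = 12166/9045 = 1.35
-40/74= -20/37 = -0.54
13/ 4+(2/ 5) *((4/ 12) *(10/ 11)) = 445/132 = 3.37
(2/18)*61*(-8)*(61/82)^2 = -453962/15129 = -30.01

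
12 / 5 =2.40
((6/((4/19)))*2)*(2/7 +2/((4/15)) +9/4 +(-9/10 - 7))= 17043/140 = 121.74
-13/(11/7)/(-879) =0.01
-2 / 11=-0.18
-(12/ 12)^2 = -1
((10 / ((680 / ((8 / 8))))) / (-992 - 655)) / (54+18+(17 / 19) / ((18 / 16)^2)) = -57/464144608 = 0.00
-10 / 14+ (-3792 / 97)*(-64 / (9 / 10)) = 5661265/2037 = 2779.22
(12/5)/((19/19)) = 12/5 = 2.40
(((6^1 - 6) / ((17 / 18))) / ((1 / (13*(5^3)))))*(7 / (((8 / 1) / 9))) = 0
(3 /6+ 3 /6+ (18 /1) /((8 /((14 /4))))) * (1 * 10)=355/4 = 88.75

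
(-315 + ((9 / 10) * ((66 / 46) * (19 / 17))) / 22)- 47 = -2830327/7820 = -361.93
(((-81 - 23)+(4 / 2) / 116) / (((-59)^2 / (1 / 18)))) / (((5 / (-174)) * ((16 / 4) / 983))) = 5928473/417720 = 14.19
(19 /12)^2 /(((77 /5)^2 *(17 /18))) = 9025/806344 = 0.01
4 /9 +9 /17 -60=-9031/153 = -59.03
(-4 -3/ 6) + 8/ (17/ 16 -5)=-823/126 = -6.53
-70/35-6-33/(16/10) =-28.62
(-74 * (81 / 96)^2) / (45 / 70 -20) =188811/69376 = 2.72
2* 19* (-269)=-10222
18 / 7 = 2.57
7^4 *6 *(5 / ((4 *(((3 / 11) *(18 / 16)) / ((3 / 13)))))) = 528220/39 = 13544.10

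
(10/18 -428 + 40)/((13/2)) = -6974/117 = -59.61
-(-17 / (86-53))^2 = -289/1089 = -0.27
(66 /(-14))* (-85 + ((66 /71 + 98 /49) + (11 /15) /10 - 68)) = 17572159/24850 = 707.13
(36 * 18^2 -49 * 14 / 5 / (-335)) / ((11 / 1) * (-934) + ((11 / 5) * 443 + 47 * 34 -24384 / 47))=-918280642/647135915 = -1.42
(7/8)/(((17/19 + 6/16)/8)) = 1064/193 = 5.51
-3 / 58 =-0.05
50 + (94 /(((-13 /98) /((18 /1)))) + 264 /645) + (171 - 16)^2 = 31640329/2795 = 11320.33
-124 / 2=-62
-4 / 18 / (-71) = 2/639 = 0.00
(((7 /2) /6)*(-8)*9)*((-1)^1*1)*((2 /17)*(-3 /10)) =-126/85 = -1.48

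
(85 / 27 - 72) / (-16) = 1859/432 = 4.30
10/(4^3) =5/32 = 0.16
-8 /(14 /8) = -32/7 = -4.57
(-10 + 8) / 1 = -2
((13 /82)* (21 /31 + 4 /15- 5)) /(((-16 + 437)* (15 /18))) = -598/326275 = 0.00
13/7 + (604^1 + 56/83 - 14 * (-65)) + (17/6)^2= 31887689/20916 = 1524.56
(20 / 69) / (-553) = -20/38157 = 0.00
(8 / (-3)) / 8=-1/3 = -0.33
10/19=0.53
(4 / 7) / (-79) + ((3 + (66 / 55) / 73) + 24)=5451673/201845 = 27.01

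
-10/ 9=-1.11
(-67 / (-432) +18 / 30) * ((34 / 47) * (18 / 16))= 27727/45120 = 0.61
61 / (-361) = -61/361 = -0.17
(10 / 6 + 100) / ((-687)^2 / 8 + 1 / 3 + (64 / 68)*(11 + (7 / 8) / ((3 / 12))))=41480/24076123 = 0.00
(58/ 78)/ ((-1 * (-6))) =29/234 = 0.12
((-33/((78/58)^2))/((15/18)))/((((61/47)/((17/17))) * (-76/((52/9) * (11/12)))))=4782767/4068090 = 1.18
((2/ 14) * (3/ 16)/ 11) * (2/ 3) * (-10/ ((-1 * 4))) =5/1232 = 0.00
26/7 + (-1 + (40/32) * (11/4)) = 689/112 = 6.15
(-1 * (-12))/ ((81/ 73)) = 292/27 = 10.81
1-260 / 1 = -259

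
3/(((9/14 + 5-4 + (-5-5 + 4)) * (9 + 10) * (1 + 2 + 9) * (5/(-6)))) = 21/5795 = 0.00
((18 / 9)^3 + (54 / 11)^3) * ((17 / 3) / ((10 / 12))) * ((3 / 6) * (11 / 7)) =408272/605 = 674.83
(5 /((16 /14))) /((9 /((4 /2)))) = 35/36 = 0.97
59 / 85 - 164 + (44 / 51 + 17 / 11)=-160.90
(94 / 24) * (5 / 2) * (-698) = -82015/12 = -6834.58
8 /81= 0.10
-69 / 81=-23/27 = -0.85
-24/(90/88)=-352/15 = -23.47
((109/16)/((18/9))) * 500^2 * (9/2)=15328125/4 = 3832031.25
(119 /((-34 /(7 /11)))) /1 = -2.23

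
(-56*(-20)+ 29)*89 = 102261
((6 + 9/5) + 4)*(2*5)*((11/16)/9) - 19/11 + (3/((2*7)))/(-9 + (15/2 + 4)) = 204361/27720 = 7.37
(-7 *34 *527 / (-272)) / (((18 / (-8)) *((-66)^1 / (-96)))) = -29512/99 = -298.10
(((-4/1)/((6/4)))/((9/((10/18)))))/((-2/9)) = 20/27 = 0.74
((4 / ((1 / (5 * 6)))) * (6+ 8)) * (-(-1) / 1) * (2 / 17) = 3360/17 = 197.65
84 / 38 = 42/19 = 2.21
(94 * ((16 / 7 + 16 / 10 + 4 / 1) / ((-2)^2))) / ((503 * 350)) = 3243/3080875 = 0.00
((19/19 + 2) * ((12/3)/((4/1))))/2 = 3/2 = 1.50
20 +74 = 94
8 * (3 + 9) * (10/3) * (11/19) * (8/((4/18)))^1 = 126720/19 = 6669.47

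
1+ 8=9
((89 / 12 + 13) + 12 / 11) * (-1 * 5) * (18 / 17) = -113.86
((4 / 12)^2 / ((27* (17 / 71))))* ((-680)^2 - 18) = 32829122/4131 = 7947.02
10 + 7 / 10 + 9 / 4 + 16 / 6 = 937/60 = 15.62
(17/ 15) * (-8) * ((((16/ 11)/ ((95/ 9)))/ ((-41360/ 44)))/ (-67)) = -1632/82267625 = 0.00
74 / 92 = 37/46 = 0.80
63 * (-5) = -315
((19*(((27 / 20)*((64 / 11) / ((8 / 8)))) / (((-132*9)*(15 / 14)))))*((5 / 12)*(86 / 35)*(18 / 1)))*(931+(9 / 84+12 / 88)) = -2012.10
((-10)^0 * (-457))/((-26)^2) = -457/676 = -0.68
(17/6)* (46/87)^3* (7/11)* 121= 63706412/1975509 = 32.25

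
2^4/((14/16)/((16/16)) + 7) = 128/63 = 2.03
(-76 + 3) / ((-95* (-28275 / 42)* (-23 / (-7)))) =-7154/20593625 = 0.00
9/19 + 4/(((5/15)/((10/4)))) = 579/19 = 30.47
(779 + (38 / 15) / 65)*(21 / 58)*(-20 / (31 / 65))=-10633882/899 = -11828.57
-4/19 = -0.21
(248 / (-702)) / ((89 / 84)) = -3472/10413 = -0.33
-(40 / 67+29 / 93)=-5663/6231 = -0.91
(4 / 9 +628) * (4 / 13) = 22624/117 = 193.37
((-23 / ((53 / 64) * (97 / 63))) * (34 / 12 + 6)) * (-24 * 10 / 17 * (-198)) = -445402.74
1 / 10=0.10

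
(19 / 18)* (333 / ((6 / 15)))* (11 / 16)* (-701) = -27104165/64 = -423502.58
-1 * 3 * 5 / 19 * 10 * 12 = -1800/19 = -94.74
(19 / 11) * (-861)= -16359/11 = -1487.18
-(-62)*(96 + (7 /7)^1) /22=3007/11 = 273.36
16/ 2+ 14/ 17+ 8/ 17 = 158/17 = 9.29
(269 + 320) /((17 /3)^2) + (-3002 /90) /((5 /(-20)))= 1973701/13005 = 151.76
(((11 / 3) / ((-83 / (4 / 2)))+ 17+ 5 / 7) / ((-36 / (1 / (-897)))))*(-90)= -0.05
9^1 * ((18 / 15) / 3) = 18/5 = 3.60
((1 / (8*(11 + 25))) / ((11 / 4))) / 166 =1/131472 = 0.00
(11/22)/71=1/142 = 0.01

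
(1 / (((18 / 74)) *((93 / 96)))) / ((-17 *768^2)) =-37/87422976 = 0.00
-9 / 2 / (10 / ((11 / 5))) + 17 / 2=751/100 = 7.51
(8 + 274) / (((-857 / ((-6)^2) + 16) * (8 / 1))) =-1269/281 = -4.52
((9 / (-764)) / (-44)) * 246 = 1107/16808 = 0.07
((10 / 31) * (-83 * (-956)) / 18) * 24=3173920/93 = 34128.17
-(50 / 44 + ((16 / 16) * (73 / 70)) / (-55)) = -2151/1925 = -1.12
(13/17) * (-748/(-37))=15.46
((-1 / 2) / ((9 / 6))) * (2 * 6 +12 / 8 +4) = -35/6 = -5.83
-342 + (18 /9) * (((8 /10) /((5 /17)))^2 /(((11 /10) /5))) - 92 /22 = -76704/275 = -278.92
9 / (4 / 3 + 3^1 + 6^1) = 27/31 = 0.87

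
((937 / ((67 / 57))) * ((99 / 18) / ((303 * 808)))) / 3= 195833/32806416 = 0.01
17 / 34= 1/2 = 0.50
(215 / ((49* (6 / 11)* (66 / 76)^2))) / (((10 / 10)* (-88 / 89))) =-6907735/640332 = -10.79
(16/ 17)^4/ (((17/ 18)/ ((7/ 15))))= 2752512/7099285 = 0.39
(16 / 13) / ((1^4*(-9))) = -16/117 = -0.14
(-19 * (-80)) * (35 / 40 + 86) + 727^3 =384372633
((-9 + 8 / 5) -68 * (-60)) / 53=20363/265 = 76.84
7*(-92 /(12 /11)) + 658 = 203/3 = 67.67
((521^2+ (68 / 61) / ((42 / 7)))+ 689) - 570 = 49695514/183 = 271560.19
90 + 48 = 138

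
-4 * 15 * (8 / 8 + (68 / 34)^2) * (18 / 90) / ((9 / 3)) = -20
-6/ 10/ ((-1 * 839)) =3/4195 = 0.00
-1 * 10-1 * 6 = -16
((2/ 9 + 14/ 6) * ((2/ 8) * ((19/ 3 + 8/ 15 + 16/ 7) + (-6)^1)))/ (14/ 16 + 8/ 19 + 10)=0.18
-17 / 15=-1.13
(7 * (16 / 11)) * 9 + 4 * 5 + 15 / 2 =2621/22 = 119.14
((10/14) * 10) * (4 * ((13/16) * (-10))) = -1625/7 = -232.14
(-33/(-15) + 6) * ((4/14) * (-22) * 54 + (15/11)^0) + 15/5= -97024/35 = -2772.11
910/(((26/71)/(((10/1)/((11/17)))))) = 422450/11 = 38404.55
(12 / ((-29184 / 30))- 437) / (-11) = 531407/13376 = 39.73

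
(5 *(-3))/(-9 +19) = -3/2 = -1.50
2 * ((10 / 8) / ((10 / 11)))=11/4 = 2.75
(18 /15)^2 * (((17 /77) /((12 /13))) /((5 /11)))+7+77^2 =5194663/875 = 5936.76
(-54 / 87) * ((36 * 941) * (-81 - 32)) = 68903784/29 = 2375992.55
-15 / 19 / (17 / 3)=-45/323 = -0.14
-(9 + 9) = -18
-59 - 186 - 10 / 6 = -740/3 = -246.67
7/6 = 1.17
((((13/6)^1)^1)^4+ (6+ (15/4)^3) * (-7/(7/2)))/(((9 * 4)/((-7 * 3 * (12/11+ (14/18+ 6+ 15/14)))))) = 497.68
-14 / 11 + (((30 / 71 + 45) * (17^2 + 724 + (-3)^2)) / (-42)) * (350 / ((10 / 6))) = -232110.43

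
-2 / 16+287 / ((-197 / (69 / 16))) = -20197/3152 = -6.41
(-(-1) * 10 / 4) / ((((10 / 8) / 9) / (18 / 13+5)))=1494/13 = 114.92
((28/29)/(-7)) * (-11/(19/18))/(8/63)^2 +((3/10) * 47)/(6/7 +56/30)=59452155/630344 = 94.32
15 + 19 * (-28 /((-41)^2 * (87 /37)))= 14.87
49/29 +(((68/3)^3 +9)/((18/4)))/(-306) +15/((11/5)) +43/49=535585912/581144949 = 0.92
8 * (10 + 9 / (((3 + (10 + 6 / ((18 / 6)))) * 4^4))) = 12803/160 = 80.02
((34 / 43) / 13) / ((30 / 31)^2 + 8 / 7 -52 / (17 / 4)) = -1944103/324616890 = -0.01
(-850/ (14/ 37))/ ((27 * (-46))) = 1.81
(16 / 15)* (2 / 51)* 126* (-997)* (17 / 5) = -17866.24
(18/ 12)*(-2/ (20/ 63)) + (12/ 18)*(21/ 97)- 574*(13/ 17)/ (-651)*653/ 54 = -95413351/82812780 = -1.15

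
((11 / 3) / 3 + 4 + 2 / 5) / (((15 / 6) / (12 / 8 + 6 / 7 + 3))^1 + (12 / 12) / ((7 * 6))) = 3542/309 = 11.46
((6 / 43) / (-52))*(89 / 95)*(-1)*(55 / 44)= 267/84968 = 0.00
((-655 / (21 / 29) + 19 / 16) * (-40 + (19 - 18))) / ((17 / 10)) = 19728865/952 = 20723.60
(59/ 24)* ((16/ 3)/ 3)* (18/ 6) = 118/9 = 13.11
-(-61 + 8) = 53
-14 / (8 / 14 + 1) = -98/11 = -8.91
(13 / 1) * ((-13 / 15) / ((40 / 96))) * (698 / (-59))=471848/1475 = 319.90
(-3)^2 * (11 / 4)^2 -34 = 545/16 = 34.06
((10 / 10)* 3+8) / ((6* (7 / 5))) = 55/42 = 1.31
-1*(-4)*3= 12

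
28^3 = 21952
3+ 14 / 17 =65/17 = 3.82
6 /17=0.35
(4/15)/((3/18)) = 8/5 = 1.60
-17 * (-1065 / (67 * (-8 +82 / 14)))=-8449/67 = -126.10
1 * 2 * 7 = 14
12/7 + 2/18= 115/63 = 1.83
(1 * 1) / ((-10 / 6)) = -3/5 = -0.60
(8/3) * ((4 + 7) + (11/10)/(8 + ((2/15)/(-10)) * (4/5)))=66737/2247 = 29.70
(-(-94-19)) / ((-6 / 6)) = -113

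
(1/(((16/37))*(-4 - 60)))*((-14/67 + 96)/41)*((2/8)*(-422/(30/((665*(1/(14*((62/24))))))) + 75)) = 675946969/174401536 = 3.88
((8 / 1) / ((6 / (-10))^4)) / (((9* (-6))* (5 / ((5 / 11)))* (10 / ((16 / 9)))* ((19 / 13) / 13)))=-676000/4113747 = -0.16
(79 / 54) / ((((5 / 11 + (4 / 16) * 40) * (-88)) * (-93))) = 79/4620240 = 0.00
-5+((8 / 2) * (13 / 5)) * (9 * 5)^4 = 42646495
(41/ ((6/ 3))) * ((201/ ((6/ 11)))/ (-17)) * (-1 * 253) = 7644901/68 = 112425.01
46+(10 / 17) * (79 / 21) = 17212/357 = 48.21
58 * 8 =464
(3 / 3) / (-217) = -1/217 = 0.00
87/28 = 3.11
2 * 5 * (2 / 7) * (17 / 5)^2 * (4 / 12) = 1156/105 = 11.01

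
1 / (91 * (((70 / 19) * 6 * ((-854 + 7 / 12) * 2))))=-1/3433430 = 0.00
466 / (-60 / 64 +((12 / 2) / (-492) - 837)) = -0.56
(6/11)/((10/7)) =21/55 = 0.38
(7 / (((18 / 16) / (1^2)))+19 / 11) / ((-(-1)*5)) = 787/495 = 1.59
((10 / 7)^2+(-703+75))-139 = -37483/49 = -764.96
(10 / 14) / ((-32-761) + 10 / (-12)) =-30/33341 = 0.00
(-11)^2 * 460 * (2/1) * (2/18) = 111320/9 = 12368.89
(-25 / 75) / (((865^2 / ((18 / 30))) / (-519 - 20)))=539/3741125 = 0.00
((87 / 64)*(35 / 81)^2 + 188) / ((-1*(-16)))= 26349509/2239488 = 11.77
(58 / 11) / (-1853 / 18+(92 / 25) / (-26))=-339300/6633583 = -0.05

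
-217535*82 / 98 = -8918935/49 = -182019.08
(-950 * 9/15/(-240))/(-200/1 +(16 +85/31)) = -589/44952 = -0.01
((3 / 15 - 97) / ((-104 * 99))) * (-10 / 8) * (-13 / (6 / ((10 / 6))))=55/1296 = 0.04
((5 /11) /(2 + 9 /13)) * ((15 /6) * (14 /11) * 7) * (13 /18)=5915/2178 = 2.72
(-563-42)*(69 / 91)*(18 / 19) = -751410/1729 = -434.59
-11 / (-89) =0.12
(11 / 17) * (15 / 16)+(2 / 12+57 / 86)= 50389/35088 = 1.44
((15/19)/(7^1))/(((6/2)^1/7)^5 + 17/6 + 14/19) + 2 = 2.03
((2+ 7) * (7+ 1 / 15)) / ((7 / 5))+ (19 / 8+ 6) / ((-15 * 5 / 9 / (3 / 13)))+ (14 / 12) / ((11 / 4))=27399907/600600 = 45.62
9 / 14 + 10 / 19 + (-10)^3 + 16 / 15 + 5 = -3961129/3990 = -992.76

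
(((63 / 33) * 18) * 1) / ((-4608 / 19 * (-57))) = 7/2816 = 0.00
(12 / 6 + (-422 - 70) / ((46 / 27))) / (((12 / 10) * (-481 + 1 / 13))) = 107185/215694 = 0.50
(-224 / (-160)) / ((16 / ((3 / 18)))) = 7/480 = 0.01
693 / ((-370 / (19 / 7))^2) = 35739/958300 = 0.04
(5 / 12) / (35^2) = 1/2940 = 0.00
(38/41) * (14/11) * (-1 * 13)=-6916/451 = -15.33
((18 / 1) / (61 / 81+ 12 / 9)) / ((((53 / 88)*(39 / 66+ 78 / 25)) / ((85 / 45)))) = 7.29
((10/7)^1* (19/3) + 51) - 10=1051/21 = 50.05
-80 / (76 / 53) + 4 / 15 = -55.52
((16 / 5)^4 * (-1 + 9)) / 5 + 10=555538/3125 = 177.77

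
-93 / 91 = -1.02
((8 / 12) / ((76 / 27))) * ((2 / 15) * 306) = 9.66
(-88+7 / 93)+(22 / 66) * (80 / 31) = -87.06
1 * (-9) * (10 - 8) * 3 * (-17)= 918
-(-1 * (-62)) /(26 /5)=-155/13 = -11.92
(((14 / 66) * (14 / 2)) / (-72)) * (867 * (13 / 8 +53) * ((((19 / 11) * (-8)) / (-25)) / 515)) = -117578783/112167000 = -1.05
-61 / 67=-0.91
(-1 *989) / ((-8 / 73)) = 72197/8 = 9024.62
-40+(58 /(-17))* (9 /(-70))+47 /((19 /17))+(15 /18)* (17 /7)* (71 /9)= 11267381/610470 = 18.46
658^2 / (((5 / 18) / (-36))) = -56112134.40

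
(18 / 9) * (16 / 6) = 16/3 = 5.33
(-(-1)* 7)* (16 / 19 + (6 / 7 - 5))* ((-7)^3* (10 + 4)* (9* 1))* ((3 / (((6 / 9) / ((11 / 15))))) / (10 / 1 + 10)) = 164762.94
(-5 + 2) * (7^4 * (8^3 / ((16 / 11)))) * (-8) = 20283648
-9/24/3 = -0.12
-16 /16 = -1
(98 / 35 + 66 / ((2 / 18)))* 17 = 50728/5 = 10145.60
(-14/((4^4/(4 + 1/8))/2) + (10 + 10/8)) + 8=9625/512 = 18.80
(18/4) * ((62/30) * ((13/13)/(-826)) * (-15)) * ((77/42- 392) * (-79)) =17199327/3304 = 5205.61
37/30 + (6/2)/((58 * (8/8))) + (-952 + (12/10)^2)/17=-2019953/36975 = -54.63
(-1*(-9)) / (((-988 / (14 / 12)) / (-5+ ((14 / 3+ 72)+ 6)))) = -1631/1976 = -0.83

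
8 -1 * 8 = 0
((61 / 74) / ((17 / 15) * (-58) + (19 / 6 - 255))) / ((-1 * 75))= 61/1762495 = 0.00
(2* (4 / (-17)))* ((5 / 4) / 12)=-5/102 = -0.05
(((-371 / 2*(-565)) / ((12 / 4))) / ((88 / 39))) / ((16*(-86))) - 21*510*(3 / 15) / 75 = -241038539/6054400 = -39.81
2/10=1/5 = 0.20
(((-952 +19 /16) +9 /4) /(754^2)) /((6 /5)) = -25295/18192512 = 0.00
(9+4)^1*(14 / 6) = 91/3 = 30.33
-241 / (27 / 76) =-18316/27 = -678.37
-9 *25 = -225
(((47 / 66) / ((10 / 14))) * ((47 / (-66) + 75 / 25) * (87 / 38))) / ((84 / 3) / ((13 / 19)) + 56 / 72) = 8026707/64096120 = 0.13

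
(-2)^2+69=73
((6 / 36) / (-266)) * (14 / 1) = -1/114 = -0.01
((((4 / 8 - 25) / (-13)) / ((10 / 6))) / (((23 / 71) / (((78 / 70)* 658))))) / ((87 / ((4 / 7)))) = 16.81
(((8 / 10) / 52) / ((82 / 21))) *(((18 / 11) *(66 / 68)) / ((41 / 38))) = 10773/1857505 = 0.01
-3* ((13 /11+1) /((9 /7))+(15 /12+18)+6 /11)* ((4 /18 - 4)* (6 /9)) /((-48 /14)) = -337603/7128 = -47.36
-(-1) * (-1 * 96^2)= -9216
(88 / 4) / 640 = 11/320 = 0.03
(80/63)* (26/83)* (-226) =-470080/5229 = -89.90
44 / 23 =1.91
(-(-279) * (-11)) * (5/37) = -15345/37 = -414.73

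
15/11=1.36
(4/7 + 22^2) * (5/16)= 1060/7 = 151.43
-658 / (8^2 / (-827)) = 272083/32 = 8502.59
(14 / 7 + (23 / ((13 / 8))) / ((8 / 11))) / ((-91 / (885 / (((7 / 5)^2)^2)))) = -154321875/2840383 = -54.33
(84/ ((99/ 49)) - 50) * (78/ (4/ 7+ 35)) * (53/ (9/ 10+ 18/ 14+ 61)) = -187711160/12114597 = -15.49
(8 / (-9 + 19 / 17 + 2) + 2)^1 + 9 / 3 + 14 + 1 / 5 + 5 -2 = 20.84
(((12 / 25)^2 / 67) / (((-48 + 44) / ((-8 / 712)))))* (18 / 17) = 648/63356875 = 0.00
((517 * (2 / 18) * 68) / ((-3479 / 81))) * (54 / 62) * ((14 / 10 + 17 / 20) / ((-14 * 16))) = 0.80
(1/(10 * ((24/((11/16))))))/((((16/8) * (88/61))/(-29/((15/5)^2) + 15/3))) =61/34560 = 0.00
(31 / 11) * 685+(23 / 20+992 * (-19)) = -3721607/220 = -16916.40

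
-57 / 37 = -1.54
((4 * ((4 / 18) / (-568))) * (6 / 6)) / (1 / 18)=-2/71 = -0.03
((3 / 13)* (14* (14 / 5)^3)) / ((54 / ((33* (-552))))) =-38876992/1625 = -23924.30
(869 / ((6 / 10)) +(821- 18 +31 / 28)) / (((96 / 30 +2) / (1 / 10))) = 43.32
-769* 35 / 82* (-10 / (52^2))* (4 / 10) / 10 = 5383/110864 = 0.05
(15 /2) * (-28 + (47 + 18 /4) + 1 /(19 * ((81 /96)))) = 120875/684 = 176.72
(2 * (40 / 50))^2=64/25 = 2.56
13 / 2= 6.50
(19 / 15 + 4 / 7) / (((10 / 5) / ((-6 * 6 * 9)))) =-297.77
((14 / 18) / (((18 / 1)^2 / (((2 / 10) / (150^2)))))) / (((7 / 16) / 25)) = 1/820125 = 0.00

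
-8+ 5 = -3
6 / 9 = 2/3 = 0.67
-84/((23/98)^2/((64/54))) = -1807.43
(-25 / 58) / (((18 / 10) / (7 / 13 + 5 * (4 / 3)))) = -35125/20358 = -1.73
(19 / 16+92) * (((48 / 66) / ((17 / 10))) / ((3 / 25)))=62125/187 = 332.22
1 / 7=0.14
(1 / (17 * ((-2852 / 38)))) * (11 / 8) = -209/193936 = 0.00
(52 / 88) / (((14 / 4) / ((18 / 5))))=234/385 = 0.61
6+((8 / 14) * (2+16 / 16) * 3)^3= 48714/343 = 142.02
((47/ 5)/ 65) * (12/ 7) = 564/2275 = 0.25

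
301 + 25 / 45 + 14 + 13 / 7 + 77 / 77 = 20060/63 = 318.41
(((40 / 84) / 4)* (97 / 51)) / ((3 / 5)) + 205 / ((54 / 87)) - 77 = 814994/3213 = 253.66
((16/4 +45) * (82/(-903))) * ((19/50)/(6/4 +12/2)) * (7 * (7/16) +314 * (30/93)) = -31360203/1333000 = -23.53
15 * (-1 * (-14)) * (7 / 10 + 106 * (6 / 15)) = 9051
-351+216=-135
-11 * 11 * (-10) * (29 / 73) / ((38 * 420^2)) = 3509/48933360 = 0.00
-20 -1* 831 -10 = -861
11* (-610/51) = -6710/51 = -131.57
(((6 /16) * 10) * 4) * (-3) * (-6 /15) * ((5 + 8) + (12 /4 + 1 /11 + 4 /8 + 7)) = 4671/11 = 424.64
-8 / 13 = -0.62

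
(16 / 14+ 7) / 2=57/14 = 4.07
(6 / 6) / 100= 1/100 = 0.01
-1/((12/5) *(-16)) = 5/192 = 0.03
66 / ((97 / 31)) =21.09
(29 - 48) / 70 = -19/70 = -0.27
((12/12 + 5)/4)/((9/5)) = 5/6 = 0.83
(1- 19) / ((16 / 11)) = -99/8 = -12.38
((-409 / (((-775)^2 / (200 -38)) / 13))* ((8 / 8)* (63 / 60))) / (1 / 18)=-81397953/3003125 = -27.10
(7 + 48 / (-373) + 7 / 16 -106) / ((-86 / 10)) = 11.48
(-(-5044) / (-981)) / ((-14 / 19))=47918/6867 = 6.98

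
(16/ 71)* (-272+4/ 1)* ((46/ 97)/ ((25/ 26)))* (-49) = 251293952/172175 = 1459.53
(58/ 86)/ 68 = 29/2924 = 0.01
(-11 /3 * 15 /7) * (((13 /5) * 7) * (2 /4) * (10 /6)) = -715/6 = -119.17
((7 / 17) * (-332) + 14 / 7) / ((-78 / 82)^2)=-3849490/25857 = -148.88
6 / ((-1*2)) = -3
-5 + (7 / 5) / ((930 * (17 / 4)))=-197611/39525 = -5.00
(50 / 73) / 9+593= 389651/657 = 593.08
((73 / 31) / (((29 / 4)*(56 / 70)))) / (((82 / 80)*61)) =14600/2248399 = 0.01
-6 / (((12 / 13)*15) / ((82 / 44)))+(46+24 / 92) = 45.45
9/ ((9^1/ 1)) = 1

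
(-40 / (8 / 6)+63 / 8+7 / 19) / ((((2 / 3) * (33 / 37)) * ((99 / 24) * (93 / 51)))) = -2080103/427614 = -4.86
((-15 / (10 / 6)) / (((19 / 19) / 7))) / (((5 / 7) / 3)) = -1323/5 = -264.60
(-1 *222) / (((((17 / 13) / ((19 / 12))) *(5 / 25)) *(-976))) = 45695/33184 = 1.38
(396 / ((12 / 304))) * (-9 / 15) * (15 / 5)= -90288/5 = -18057.60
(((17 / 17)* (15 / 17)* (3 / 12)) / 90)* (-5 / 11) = -5/4488 = 0.00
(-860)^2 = 739600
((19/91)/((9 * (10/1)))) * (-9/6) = -19/5460 = 0.00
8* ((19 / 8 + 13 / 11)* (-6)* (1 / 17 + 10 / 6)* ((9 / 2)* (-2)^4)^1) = -360576/17 = -21210.35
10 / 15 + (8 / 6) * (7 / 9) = 46/27 = 1.70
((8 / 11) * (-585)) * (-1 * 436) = 2040480/11 = 185498.18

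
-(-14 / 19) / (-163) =-14/3097 = 0.00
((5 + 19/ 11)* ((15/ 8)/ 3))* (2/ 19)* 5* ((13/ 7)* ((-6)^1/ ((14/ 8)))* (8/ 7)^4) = -591052800/24588641 = -24.04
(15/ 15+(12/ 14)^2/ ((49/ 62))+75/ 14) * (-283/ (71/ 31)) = -306976043/340942 = -900.38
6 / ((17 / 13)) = 78/17 = 4.59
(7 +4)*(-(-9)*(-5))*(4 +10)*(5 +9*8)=-533610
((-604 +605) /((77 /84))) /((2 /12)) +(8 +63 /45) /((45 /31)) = 32227/2475 = 13.02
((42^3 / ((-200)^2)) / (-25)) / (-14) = 1323/250000 = 0.01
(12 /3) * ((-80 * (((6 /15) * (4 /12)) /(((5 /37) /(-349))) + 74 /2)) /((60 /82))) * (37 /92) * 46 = 559493872/225 = 2486639.43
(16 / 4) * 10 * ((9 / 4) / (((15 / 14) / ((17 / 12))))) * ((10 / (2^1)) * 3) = 1785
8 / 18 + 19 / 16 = 235/144 = 1.63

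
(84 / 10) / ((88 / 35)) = 147/44 = 3.34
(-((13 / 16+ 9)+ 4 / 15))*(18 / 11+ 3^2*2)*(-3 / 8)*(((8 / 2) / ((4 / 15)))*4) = 195939/44 = 4453.16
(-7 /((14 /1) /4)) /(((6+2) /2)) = -0.50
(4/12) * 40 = 13.33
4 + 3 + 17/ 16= 129/16 = 8.06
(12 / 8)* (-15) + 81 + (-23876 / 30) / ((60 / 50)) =-10885/18 = -604.72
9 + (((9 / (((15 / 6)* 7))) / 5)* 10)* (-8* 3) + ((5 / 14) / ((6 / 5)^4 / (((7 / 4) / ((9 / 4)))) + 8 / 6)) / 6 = -115163057/7348880 = -15.67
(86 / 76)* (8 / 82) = 86/779 = 0.11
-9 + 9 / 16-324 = -5319/16 = -332.44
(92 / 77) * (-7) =-92/11 = -8.36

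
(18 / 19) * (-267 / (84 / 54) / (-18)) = 2403/266 = 9.03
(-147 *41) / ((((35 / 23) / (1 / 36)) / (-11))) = 1210.18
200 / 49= 4.08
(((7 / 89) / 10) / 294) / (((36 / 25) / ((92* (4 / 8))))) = 115/134568 = 0.00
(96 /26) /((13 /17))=816/169 = 4.83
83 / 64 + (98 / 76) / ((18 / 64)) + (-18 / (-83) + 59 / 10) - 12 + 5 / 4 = 5670559/4541760 = 1.25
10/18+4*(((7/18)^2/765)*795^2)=688970/1377 = 500.34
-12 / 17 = -0.71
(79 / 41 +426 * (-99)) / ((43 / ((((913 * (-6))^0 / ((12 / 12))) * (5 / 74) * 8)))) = -34581100/65231 = -530.13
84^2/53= 7056/53 = 133.13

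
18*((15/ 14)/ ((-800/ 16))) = -27/70 = -0.39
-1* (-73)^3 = 389017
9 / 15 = 3/5 = 0.60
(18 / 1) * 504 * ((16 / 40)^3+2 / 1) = 2340576/125 = 18724.61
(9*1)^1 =9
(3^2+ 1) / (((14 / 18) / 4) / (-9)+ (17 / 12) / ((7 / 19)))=2835/1084 = 2.62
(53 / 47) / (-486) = -53/22842 = 0.00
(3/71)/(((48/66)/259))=8547/568 = 15.05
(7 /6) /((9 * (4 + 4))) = 0.02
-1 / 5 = -0.20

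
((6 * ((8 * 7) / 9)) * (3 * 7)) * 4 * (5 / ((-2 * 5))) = -1568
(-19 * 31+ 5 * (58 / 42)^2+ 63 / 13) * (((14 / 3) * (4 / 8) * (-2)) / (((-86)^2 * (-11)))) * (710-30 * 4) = -971815255/49972923 = -19.45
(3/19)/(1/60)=180/19 = 9.47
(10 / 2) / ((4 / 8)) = 10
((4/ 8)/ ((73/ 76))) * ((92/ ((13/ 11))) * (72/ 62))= 1384416/29419 = 47.06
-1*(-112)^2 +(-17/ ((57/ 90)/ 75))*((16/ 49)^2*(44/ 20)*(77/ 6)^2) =-84084864/931 = -90316.72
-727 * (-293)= 213011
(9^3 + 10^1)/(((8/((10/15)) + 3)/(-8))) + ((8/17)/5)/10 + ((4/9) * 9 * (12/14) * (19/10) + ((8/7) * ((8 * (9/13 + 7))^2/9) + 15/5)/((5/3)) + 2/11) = -536990953/5530525 = -97.10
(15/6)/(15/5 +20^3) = 5/16006 = 0.00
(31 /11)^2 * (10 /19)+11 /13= 150219/29887 = 5.03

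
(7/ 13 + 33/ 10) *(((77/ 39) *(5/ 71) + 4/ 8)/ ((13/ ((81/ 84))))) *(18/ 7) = 143042841/305734520 = 0.47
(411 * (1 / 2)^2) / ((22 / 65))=26715/88 = 303.58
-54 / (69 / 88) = -1584/23 = -68.87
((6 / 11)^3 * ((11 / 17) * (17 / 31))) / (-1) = -216/3751 = -0.06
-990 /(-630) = 11/7 = 1.57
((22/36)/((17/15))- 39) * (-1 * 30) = 19615/17 = 1153.82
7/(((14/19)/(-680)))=-6460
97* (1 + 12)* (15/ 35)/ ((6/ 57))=71877/14 = 5134.07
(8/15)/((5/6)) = 16/25 = 0.64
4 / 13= 0.31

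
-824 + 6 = -818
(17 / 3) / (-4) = -17/12 = -1.42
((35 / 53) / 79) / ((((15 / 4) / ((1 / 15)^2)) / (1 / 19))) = 28/53698275 = 0.00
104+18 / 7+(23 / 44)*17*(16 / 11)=101214/847 = 119.50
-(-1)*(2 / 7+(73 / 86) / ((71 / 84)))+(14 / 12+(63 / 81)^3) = 91206721/31158918 = 2.93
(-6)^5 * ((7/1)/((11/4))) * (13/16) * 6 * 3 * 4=-12737088/11 = -1157917.09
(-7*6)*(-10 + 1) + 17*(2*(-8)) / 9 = 3130/9 = 347.78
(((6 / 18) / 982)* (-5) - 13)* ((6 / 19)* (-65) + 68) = -17274653/27987 = -617.24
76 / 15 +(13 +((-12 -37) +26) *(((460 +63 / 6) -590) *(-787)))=-64891543/30 = -2163051.43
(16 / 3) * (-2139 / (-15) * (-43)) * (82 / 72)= -5028076/135 = -37245.01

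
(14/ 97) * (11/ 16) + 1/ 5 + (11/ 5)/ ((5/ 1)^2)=37561/97000 = 0.39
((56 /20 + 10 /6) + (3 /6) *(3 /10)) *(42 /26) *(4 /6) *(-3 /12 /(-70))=277/15600 = 0.02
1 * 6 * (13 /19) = 78/19 = 4.11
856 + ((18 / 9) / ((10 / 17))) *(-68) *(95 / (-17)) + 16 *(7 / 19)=40924/19 = 2153.89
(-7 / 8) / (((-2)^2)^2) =-7/128 = -0.05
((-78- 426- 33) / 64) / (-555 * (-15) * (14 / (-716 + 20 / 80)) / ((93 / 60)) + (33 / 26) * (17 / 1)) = 29504033/293536864 = 0.10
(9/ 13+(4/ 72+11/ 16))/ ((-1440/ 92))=-61801/673920 = -0.09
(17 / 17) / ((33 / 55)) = 5/3 = 1.67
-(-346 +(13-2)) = 335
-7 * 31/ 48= -217/48 = -4.52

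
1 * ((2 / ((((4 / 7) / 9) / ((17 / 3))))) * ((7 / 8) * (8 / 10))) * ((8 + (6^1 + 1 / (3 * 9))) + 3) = 19159/9 = 2128.78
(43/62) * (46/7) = 989/217 = 4.56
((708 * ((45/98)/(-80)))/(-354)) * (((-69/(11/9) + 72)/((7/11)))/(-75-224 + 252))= -1539/257936 = -0.01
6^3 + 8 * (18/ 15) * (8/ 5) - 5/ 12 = 69283/300 = 230.94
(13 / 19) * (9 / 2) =3.08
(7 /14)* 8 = 4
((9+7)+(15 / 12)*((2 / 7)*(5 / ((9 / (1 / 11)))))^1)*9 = 22201/154 = 144.16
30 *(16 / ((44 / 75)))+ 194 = 11134/11 = 1012.18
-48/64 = -3/4 = -0.75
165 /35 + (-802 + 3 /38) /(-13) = 229613/3458 = 66.40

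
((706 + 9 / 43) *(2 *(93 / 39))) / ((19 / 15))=28241310/10621 = 2659.01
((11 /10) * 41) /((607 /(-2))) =-451/3035 = -0.15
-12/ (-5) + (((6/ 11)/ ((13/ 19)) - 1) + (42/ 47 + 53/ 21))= 3962272/705705 = 5.61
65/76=0.86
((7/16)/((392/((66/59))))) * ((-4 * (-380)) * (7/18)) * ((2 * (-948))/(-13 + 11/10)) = 825550/7021 = 117.58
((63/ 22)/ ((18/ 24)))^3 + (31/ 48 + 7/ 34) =56.52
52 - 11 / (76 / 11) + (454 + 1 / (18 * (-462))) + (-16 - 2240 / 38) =429.46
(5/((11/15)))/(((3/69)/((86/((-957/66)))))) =-296700/319 = -930.09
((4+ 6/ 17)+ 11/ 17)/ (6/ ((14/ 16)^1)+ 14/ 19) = 133/202 = 0.66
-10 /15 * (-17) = 34/3 = 11.33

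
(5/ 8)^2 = 25/64 = 0.39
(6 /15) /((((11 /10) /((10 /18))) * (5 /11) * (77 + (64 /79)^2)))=24964/4361877 = 0.01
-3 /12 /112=-1/448 = 0.00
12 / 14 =6/7 = 0.86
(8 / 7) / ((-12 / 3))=-2/7 = -0.29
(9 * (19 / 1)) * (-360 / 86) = -30780/43 = -715.81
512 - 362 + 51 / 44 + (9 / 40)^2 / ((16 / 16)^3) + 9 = 2819691/17600 = 160.21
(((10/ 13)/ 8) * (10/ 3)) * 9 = 75/26 = 2.88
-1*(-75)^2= -5625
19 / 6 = 3.17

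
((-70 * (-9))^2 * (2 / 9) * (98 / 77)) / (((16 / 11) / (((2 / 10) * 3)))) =46305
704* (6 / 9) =1408/3 = 469.33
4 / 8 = 1/2 = 0.50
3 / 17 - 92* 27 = -42225/17 = -2483.82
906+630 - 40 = 1496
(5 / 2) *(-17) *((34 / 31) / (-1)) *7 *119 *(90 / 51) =2124150/31 = 68520.97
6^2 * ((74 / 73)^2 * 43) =8476848/5329 = 1590.70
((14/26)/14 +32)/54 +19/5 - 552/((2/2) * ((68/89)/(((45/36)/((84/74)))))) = -330469823/417690 = -791.18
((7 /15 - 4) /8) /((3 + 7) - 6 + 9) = -53/1560 = -0.03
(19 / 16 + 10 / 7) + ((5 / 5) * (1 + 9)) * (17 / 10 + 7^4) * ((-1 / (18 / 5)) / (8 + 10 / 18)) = -957857/1232 = -777.48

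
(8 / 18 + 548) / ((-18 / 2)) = -4936/81 = -60.94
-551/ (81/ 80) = -44080/81 = -544.20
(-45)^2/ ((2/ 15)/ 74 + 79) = 1123875/43846 = 25.63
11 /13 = 0.85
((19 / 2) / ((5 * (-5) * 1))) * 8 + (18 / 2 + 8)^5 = 1419853.96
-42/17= -2.47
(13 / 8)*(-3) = -39/8 = -4.88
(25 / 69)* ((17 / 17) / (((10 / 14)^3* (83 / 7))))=2401/28635 = 0.08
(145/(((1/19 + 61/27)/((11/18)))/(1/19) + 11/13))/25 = 12441/155995 = 0.08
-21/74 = -0.28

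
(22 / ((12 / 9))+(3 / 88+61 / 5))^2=159845449/193600 = 825.65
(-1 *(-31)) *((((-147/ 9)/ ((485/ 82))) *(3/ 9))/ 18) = -1.59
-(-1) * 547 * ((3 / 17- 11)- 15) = -240133/17 = -14125.47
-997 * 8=-7976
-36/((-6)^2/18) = -18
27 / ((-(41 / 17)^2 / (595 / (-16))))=4642785/26896 = 172.62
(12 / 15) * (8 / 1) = 32/5 = 6.40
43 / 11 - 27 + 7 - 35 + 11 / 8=-4375/88 = -49.72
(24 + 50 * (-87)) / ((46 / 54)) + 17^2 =-110155/23 = -4789.35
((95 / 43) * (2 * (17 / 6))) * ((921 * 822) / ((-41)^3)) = -407551710/2963603 = -137.52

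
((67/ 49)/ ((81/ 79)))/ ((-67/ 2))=-158/3969 = -0.04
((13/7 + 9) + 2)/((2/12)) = 540/7 = 77.14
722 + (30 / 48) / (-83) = 479403/664 = 721.99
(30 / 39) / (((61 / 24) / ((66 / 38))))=7920/15067 = 0.53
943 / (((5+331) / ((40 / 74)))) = 4715/3108 = 1.52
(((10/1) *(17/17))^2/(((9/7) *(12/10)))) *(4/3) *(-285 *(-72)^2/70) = -1824000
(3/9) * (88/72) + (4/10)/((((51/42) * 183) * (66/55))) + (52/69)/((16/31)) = 4814507/2575908 = 1.87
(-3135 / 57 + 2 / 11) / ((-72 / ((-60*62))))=-31155/11 = -2832.27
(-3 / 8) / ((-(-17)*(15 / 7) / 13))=-91/680 = -0.13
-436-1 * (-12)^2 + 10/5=-578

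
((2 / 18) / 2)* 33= 11/6 = 1.83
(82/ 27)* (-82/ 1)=-6724/27 = -249.04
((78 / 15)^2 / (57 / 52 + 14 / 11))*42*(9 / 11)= 13287456/33875 = 392.25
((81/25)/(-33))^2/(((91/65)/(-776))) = -565704/105875 = -5.34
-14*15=-210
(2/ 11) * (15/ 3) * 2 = 20/11 = 1.82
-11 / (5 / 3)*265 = -1749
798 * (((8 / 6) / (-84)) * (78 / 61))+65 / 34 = -29627/2074 = -14.28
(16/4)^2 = 16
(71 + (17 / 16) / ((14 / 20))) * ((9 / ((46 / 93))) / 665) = 3399057/1713040 = 1.98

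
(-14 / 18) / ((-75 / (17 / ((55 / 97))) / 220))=46172/675 = 68.40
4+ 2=6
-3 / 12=-1/4 = -0.25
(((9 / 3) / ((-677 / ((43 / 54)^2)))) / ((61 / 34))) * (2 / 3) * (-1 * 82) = 2577506/30105513 = 0.09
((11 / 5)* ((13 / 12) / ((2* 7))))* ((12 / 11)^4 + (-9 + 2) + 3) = -17563/39930 = -0.44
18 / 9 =2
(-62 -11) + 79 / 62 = -71.73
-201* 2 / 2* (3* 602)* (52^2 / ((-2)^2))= -245392056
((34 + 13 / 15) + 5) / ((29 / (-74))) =-44252/435 = -101.73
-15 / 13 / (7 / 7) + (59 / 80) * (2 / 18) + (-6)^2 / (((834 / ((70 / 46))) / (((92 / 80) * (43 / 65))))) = -1329571/1301040 = -1.02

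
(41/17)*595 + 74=1509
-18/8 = -9/4 = -2.25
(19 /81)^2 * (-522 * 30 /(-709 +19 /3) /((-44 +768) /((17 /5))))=10469/1817964 = 0.01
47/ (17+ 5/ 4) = 188/73 = 2.58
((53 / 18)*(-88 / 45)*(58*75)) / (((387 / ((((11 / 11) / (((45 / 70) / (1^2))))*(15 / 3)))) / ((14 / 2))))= -331377200/94041 = -3523.75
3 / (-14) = -3/14 = -0.21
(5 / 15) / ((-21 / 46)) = -46/63 = -0.73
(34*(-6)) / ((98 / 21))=-306/7 = -43.71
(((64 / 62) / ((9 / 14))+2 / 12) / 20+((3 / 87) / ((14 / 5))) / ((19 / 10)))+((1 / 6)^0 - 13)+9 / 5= -434956451/43044120 = -10.10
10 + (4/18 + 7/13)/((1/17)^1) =2683/117 = 22.93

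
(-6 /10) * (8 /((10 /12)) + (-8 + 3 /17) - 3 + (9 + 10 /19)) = -40227/8075 = -4.98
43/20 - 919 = -18337/20 = -916.85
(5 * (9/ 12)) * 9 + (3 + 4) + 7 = 191/4 = 47.75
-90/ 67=-1.34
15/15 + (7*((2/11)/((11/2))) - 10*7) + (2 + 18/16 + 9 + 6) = -49023/968 = -50.64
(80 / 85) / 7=16/119 = 0.13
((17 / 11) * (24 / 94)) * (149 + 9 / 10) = 152898/2585 = 59.15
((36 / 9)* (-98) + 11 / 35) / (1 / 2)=-27418/35 = -783.37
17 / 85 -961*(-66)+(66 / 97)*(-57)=63387.42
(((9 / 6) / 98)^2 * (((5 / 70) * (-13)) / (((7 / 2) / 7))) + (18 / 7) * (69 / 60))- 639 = -855198369/1344560 = -636.04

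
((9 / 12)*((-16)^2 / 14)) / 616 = 12/539 = 0.02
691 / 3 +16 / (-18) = 229.44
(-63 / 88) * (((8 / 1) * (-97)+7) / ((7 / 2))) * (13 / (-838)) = -89973/36872 = -2.44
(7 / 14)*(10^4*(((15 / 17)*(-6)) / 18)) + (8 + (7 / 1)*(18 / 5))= -122178/85 = -1437.39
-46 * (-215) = 9890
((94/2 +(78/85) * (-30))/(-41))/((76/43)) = -14233/52972 = -0.27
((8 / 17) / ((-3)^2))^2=64/23409 = 0.00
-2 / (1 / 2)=-4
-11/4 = -2.75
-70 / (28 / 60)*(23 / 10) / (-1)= 345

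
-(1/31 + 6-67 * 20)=41353/31 = 1333.97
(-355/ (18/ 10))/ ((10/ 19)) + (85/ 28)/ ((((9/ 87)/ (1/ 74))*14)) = -97822085/261072 = -374.69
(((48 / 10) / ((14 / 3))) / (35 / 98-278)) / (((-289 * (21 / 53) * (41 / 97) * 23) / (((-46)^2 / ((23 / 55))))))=5428896/322399441 = 0.02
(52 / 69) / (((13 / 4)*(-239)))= -16/16491 = 0.00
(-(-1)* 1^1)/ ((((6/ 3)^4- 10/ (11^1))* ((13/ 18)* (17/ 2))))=198/18343 = 0.01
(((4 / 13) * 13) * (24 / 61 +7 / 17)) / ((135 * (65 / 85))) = 668/21411 = 0.03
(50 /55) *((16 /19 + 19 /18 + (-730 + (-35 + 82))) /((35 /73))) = -17004401/13167 = -1291.44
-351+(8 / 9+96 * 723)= 621521/9 = 69057.89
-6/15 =-2/5 = -0.40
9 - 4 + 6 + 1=12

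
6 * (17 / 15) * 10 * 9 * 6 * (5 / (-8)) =-2295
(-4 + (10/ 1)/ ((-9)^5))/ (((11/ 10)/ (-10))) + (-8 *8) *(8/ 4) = -59520392/649539 = -91.63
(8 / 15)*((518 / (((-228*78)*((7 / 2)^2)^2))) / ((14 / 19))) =-592/4213755 = 0.00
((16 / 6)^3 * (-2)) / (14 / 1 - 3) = -1024/297 = -3.45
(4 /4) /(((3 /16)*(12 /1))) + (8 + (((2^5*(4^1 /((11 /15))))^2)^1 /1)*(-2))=-66346004/1089 = -60923.79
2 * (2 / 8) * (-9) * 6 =-27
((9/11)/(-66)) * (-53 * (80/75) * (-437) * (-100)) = 3705760/121 = 30626.12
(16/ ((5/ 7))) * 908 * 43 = 874585.60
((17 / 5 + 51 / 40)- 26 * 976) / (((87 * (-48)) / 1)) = 1014853/167040 = 6.08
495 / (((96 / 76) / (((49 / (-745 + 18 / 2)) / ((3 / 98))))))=-2509045/2944 = -852.26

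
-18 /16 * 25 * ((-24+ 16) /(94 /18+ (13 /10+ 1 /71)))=1437750/41767 = 34.42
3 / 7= 0.43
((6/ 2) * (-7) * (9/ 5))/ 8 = -189/40 = -4.72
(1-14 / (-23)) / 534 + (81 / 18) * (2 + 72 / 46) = 197083/12282 = 16.05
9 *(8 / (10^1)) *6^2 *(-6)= -7776/5 = -1555.20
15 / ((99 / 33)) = 5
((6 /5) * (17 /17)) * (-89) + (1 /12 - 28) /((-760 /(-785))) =-1236991/9120 = -135.63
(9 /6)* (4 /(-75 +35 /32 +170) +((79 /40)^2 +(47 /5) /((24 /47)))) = 879719/26240 = 33.53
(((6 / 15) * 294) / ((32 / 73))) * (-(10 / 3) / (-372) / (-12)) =-3577/17856 = -0.20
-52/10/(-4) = 1.30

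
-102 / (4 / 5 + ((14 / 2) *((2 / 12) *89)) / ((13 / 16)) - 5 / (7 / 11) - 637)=69615/352349 = 0.20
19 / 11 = 1.73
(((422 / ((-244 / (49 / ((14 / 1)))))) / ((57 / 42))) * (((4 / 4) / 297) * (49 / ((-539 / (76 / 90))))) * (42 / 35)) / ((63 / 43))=127022/134518725 = 0.00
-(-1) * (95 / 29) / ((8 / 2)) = 95/116 = 0.82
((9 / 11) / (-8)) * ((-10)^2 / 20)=-45/88 = -0.51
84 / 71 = 1.18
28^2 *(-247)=-193648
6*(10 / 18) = 10/3 = 3.33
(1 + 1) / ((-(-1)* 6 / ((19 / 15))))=19/45 = 0.42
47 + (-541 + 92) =-402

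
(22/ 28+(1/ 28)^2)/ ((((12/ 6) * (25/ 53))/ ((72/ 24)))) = 98103/39200 = 2.50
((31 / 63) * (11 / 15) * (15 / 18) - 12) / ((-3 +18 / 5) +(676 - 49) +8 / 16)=-66335/3561327 = -0.02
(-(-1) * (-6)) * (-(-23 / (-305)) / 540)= 23/27450 = 0.00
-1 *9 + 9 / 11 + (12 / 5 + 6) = 12/55 = 0.22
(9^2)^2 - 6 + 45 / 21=45900/7 = 6557.14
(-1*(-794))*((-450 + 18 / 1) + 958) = 417644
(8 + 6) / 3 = 4.67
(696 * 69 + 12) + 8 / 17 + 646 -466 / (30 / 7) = 48573.74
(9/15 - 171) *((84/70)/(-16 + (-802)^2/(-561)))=716958/4076125 = 0.18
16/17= 0.94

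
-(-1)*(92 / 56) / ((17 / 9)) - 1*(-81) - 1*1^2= 19247/238 = 80.87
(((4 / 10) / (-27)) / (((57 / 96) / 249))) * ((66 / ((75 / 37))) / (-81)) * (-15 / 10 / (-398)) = 1080992/114847875 = 0.01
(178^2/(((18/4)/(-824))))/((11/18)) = -104430464/11 = -9493678.55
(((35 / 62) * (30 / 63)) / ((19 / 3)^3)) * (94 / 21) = 7050/1488403 = 0.00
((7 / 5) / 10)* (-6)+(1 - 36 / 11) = -856/275 = -3.11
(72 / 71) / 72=1/71 = 0.01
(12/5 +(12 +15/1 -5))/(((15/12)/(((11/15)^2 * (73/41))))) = 18.69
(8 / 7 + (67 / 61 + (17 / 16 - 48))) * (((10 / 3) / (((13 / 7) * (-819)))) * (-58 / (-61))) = 44277925/475409844 = 0.09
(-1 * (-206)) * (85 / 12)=1459.17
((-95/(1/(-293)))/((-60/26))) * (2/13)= -5567/3 = -1855.67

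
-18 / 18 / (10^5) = -1/100000 = 0.00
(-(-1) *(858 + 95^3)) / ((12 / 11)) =9440563/12 = 786713.58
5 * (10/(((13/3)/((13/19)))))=150/19 = 7.89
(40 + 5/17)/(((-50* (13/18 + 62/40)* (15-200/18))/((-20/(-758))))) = -44388/18446309 = 0.00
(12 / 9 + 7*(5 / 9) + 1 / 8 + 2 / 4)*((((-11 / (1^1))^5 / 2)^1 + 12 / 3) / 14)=-22599701/672 = -33630.51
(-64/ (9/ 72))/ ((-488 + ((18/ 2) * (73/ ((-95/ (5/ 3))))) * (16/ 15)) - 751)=48640/118873 = 0.41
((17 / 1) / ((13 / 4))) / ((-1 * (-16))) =17/52 = 0.33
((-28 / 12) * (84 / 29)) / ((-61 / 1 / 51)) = 5.65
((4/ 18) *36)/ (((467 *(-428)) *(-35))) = 2/1748915 = 0.00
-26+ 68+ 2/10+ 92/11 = 2781/55 = 50.56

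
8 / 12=2/3 = 0.67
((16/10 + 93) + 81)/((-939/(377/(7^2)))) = -331006/230055 = -1.44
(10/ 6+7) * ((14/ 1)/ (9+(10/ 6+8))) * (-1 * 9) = -117/2 = -58.50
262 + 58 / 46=6055/23 = 263.26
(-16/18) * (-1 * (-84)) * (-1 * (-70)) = -15680/3 = -5226.67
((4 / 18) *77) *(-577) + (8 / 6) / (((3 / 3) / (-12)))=-89002/9 = -9889.11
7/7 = 1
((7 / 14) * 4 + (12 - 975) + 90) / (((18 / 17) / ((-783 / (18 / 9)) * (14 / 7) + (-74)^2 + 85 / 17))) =-3864627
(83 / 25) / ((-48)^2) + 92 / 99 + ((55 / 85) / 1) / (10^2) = 3364939/3590400 = 0.94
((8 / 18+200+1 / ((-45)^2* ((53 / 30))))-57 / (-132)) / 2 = 63239953/629640 = 100.44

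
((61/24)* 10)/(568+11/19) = 5795/129636 = 0.04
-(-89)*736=65504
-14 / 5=-2.80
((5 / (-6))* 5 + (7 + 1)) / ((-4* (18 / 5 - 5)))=0.68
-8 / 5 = -1.60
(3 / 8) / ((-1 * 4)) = -3/32 = -0.09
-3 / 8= -0.38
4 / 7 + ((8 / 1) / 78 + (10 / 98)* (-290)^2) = 16400788/1911 = 8582.31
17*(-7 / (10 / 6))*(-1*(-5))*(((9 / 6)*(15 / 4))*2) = -16065/4 = -4016.25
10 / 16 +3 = 29/8 = 3.62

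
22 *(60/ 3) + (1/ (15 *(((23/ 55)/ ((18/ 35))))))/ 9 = 1062622/2415 = 440.01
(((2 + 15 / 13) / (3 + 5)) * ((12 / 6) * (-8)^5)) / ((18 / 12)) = -671744/39 = -17224.21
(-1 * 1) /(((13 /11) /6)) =-66/13 = -5.08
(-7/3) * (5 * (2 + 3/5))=-91/3 = -30.33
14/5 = 2.80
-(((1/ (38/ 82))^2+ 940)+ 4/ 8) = -682403/722 = -945.16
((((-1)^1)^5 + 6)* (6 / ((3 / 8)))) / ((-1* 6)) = -40/3 = -13.33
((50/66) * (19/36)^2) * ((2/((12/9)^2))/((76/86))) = 20425/76032 = 0.27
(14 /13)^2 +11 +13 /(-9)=16298/1521 = 10.72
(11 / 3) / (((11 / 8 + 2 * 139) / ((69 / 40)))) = 0.02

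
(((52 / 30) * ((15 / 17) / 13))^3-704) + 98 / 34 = -3444583/4913 = -701.12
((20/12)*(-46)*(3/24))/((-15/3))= 1.92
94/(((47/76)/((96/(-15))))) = -4864/5 = -972.80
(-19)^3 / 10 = -6859/10 = -685.90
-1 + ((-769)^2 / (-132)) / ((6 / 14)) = -4139923/396 = -10454.35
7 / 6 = 1.17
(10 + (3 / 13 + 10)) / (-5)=-263/65 = -4.05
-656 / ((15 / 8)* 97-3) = -5248/1431 = -3.67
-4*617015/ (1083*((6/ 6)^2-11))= 227.89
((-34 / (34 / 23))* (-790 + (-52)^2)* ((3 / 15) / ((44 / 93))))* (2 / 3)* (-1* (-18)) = -1116558/5 = -223311.60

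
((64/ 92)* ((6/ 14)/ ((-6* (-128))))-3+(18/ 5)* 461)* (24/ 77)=64011039/123970 = 516.34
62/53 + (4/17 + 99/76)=185415/68476 = 2.71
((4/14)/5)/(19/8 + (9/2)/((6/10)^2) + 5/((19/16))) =304/101535 = 0.00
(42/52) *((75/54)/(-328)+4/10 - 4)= -744779/255840 = -2.91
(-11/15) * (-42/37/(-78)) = -77/7215 = -0.01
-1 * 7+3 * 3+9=11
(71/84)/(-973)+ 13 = 1062445/81732 = 13.00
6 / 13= 0.46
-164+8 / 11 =-1796/11 = -163.27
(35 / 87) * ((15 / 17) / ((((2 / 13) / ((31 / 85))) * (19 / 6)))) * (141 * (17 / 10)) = 63.70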